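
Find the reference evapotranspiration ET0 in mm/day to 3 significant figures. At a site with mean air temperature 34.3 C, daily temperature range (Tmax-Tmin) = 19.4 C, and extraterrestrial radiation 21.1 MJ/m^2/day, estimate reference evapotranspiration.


Approach: apply the Hargreaves-Samani method, ET0 = 0.0023*(Tmean+17.8)*sqrt(Tmax-Tmin)*0.408*Ra.
ET0 = 0.0023*(34.3+17.8)*sqrt(19.4)*0.408*21.1 = 4.54 mm/day
Therefore the reference evapotranspiration ET0 = 4.54 mm/day.


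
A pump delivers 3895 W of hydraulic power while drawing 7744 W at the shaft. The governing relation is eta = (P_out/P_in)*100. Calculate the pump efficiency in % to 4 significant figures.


eta = (3895 / 7744) * 100 = 50.30 %
Therefore the pump efficiency = 50.30 %.


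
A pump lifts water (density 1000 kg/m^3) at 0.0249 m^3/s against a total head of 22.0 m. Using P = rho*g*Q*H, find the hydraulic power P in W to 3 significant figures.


P = 1000 * 9.81 * 0.0249 * 22.0 = 5370 W
Therefore the hydraulic power P = 5370 W.


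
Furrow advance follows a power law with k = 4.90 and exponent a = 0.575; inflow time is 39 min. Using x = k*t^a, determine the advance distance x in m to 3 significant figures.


x = 4.90 * 39^0.575 = 40.3 m
Therefore the advance distance x = 40.3 m.


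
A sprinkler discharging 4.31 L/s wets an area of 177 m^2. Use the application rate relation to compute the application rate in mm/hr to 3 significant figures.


Approach: apply the application rate relation, rate = (Q/A)*3600.
rate = (4.31 / 177) * 3600 = 87.7 mm/hr
Therefore the application rate = 87.7 mm/hr.


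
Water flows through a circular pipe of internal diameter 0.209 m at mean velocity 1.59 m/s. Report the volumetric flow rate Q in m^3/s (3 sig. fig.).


Approach: apply the continuity equation for pipe flow, Q = A * v with A = pi*(D/2)^2.
A = pi*(0.209/2)^2 = 0.034307 m^2
Q = 0.034307 * 1.59 = 0.0545 m^3/s
Therefore the volumetric flow rate Q = 0.0545 m^3/s.


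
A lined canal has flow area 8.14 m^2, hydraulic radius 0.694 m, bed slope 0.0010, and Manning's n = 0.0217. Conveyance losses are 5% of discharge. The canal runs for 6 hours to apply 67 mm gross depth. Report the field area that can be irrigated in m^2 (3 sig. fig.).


Approach: apply Manning's equation with a conveyance and depth budget, Q = (1/n)*A*R^(2/3)*S^(1/2); Q_field = Q*(1-loss); Area = Q_field*t/(d/1000).
Step 1 — canal discharge (Manning's equation):
  Q = (1/0.0217) * 8.14 * 0.694^(2/3) * 0.0010^(1/2) = 9.2983 m^3/s
Step 2 — delivered flow: Q_field = 9.2983*(1 - 5/100) = 8.8334 m^3/s
Step 3 — volume delivered: V = 8.8334 * 6*3600 = 190800 m^3
Step 4 — area served: A = V / (depth/1000) = 190800 / 0.067 = 2850000 m^2
Therefore the field area that can be irrigated = 2850000 m^2.


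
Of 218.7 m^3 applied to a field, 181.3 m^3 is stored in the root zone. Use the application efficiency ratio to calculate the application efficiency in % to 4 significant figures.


Approach: apply the application efficiency ratio, Ea = (stored/applied)*100.
Ea = (181.3/218.7)*100 = 82.90 %
Therefore the application efficiency = 82.90 %.


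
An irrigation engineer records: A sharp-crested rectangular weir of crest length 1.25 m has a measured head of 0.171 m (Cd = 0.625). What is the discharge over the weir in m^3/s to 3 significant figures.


Approach: apply the rectangular weir equation, Q = (2/3)*Cd*L*sqrt(2g)*H^1.5.
Q = (2/3)*0.625*1.25*sqrt(2*9.81)*0.171^1.5 = 0.163 m^3/s
Therefore the discharge over the weir = 0.163 m^3/s.


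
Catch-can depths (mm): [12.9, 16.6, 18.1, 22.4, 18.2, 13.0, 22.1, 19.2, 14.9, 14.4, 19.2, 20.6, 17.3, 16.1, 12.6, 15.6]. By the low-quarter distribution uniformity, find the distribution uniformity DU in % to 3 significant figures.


Approach: apply the low-quarter distribution uniformity, DU = (mean of lowest quarter of readings / overall mean)*100.
sorted lowest 4 of 16: [12.6, 12.9, 13.0, 14.4] -> mean = 13.225 mm
overall mean = 17.075 mm
DU = (13.225/17.075)*100 = 77.5 %
Therefore the distribution uniformity DU = 77.5 %.


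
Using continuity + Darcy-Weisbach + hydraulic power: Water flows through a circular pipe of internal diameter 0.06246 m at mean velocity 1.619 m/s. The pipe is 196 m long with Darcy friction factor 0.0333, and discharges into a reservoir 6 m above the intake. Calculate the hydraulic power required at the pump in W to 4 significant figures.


Approach: apply continuity + Darcy-Weisbach + hydraulic power, Q = A*v; hf = f*(L/D)*(v^2/(2g)); H = static + hf; P = rho*g*Q*H.
Step 1 — flow rate (continuity, Q = A*v):
  A = pi*(0.06246/2)^2 = 0.00306404 m^2
  Q = 0.00306404 * 1.619 = 0.00496067 m^3/s
Step 2 — friction head loss (Darcy-Weisbach):
  hf = 0.0333 * (196/0.06246) * (1.619^2 / (2*9.81))
  hf = 13.9602 m
Step 3 — total head: H = 6 + 13.9602 = 19.9602 m
Step 4 — hydraulic power (P = rho*g*Q*H):
  P = 1000 * 9.81 * 0.00496067 * 19.9602 = 971.3 W
Therefore the hydraulic power required at the pump = 971.3 W.


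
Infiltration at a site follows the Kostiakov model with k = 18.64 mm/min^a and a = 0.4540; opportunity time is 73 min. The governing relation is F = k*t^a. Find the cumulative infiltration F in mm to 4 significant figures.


F = 18.64 * 73^0.4540 = 130.7 mm
Therefore the cumulative infiltration F = 130.7 mm.


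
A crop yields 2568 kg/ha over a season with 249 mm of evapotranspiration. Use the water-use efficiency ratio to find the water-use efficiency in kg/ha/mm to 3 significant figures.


Approach: apply the water-use efficiency ratio, WUE = yield/ET.
WUE = 2568 / 249 = 10.3 kg/ha/mm
Therefore the water-use efficiency = 10.3 kg/ha/mm.


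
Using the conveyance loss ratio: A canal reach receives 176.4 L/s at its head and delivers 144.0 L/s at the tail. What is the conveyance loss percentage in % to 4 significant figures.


Approach: apply the conveyance loss ratio, loss% = ((Q_head - Q_tail)/Q_head)*100.
loss = ((176.4 - 144.0)/176.4)*100 = 18.37 %
Therefore the conveyance loss percentage = 18.37 %.


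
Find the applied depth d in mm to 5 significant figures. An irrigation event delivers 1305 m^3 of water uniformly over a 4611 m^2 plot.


Approach: apply depth from volume over area, d = (V/A)*1000.
d = (1305 / 4611) * 1000 = 283.02 mm
Therefore the applied depth d = 283.02 mm.


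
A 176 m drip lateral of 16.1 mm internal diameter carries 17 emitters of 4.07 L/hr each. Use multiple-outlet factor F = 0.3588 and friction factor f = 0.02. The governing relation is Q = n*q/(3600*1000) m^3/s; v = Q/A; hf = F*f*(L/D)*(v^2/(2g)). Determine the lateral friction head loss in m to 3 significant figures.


Q = 17*4.07/(3600*1000) = 1.9219e-05 m^3/s
A = pi*(16.1e-3/2)^2 = 2.0358e-04 m^2, so v = Q/A = 0.094406 m/s
hf = 0.3588*0.02*(176/0.0161)*(0.094406^2/(2*9.81)) = 0.0356 m
Therefore the lateral friction head loss = 0.0356 m.


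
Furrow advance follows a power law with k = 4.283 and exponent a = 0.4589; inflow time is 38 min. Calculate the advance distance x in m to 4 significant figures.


Approach: apply the power-law advance function, x = k*t^a.
x = 4.283 * 38^0.4589 = 22.74 m
Therefore the advance distance x = 22.74 m.


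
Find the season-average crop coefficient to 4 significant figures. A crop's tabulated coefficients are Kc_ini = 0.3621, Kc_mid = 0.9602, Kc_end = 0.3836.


Approach: apply a simple seasonal average, Kc_avg = (Kc_ini + Kc_mid + Kc_end)/3.
Kc_avg = (0.3621 + 0.9602 + 0.3836)/3 = 0.5686
Therefore the season-average crop coefficient = 0.5686.


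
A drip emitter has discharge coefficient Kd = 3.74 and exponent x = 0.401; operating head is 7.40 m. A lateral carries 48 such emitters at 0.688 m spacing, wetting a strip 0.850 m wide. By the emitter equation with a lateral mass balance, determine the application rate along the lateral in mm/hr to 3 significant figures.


Approach: apply the emitter equation with a lateral mass balance, q = Kd*h^x; Q = n*q; rate = Q/(n*spacing*width).
Step 1 — single emitter flow (q = Kd*h^x):
  q = 3.74 * 7.40^0.401 = 8.3451 L/hr
Step 2 — total lateral flow: Q = 48 * 8.3451 = 400.57 L/hr
Step 3 — wetted area: A = 48 * 0.688 * 0.850 = 28.070 m^2
Step 4 — application rate: Q/A = 400.57/28.070 = 14.3 mm/hr
Therefore the application rate along the lateral = 14.3 mm/hr.


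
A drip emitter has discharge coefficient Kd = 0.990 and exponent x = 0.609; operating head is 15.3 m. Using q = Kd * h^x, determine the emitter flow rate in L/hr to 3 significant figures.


q = 0.990 * 15.3^0.609 = 5.21 L/hr
Therefore the emitter flow rate = 5.21 L/hr.


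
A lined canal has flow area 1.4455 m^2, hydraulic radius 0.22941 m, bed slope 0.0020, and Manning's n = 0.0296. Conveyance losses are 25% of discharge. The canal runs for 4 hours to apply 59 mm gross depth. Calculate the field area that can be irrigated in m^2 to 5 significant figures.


Approach: apply Manning's equation with a conveyance and depth budget, Q = (1/n)*A*R^(2/3)*S^(1/2); Q_field = Q*(1-loss); Area = Q_field*t/(d/1000).
Step 1 — canal discharge (Manning's equation):
  Q = (1/0.0296) * 1.4455 * 0.22941^(2/3) * 0.0020^(1/2) = 0.8184326 m^3/s
Step 2 — delivered flow: Q_field = 0.8184326*(1 - 25/100) = 0.6138245 m^3/s
Step 3 — volume delivered: V = 0.6138245 * 4*3600 = 8839.073 m^3
Step 4 — area served: A = V / (depth/1000) = 8839.073 / 0.059 = 149810 m^2
Therefore the field area that can be irrigated = 149810 m^2.


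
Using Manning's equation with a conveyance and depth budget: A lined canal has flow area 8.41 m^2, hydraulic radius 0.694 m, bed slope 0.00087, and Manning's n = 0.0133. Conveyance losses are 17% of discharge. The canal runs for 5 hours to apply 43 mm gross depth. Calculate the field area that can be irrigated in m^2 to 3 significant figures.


Approach: apply Manning's equation with a conveyance and depth budget, Q = (1/n)*A*R^(2/3)*S^(1/2); Q_field = Q*(1-loss); Area = Q_field*t/(d/1000).
Step 1 — canal discharge (Manning's equation):
  Q = (1/0.0133) * 8.41 * 0.694^(2/3) * 0.00087^(1/2) = 14.620 m^3/s
Step 2 — delivered flow: Q_field = 14.620*(1 - 17/100) = 12.134 m^3/s
Step 3 — volume delivered: V = 12.134 * 5*3600 = 218420 m^3
Step 4 — area served: A = V / (depth/1000) = 218420 / 0.043 = 5080000 m^2
Therefore the field area that can be irrigated = 5080000 m^2.


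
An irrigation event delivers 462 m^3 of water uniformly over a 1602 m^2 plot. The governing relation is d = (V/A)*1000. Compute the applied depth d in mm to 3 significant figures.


d = (462 / 1602) * 1000 = 288 mm
Therefore the applied depth d = 288 mm.


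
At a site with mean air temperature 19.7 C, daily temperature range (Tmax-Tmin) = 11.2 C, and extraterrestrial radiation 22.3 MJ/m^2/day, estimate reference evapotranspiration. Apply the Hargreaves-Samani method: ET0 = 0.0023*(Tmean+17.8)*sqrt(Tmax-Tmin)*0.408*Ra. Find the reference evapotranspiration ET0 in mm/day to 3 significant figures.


ET0 = 0.0023*(19.7+17.8)*sqrt(11.2)*0.408*22.3 = 2.63 mm/day
Therefore the reference evapotranspiration ET0 = 2.63 mm/day.


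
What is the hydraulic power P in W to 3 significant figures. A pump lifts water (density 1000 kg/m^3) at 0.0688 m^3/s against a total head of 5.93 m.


Approach: apply the hydraulic power relation, P = rho*g*Q*H.
P = 1000 * 9.81 * 0.0688 * 5.93 = 4000 W
Therefore the hydraulic power P = 4000 W.


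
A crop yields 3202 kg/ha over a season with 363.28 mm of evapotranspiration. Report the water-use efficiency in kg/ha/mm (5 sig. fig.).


Approach: apply the water-use efficiency ratio, WUE = yield/ET.
WUE = 3202 / 363.28 = 8.8141 kg/ha/mm
Therefore the water-use efficiency = 8.8141 kg/ha/mm.


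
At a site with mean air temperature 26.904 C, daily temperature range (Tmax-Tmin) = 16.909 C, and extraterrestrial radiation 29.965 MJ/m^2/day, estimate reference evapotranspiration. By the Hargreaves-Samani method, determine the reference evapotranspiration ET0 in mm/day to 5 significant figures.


Approach: apply the Hargreaves-Samani method, ET0 = 0.0023*(Tmean+17.8)*sqrt(Tmax-Tmin)*0.408*Ra.
ET0 = 0.0023*(26.904+17.8)*sqrt(16.909)*0.408*29.965 = 5.1690 mm/day
Therefore the reference evapotranspiration ET0 = 5.1690 mm/day.


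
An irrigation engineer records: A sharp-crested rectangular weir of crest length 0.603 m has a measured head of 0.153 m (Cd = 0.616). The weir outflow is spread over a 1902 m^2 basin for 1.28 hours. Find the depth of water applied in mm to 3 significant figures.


Approach: apply the rectangular weir equation with a volume-to-depth conversion, Q = (2/3)*Cd*L*sqrt(2g)*H^1.5; d = Q*t/A * 1000.
Step 1 — weir discharge:
  Q = (2/3)*0.616*0.603*sqrt(2*9.81)*0.153^1.5 = 0.065644 m^3/s
Step 2 — volume: V = 0.065644 * 1.28*3600 = 302.49 m^3
Step 3 — depth: d = V/A * 1000 = 302.49/1902 * 1000 = 159 mm
Therefore the depth of water applied = 159 mm.


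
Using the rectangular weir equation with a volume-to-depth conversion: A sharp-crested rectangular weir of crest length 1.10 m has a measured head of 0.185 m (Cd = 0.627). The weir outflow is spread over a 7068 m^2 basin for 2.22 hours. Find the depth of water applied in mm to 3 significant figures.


Approach: apply the rectangular weir equation with a volume-to-depth conversion, Q = (2/3)*Cd*L*sqrt(2g)*H^1.5; d = Q*t/A * 1000.
Step 1 — weir discharge:
  Q = (2/3)*0.627*1.10*sqrt(2*9.81)*0.185^1.5 = 0.16206 m^3/s
Step 2 — volume: V = 0.16206 * 2.22*3600 = 1295.2 m^3
Step 3 — depth: d = V/A * 1000 = 1295.2/7068 * 1000 = 183 mm
Therefore the depth of water applied = 183 mm.


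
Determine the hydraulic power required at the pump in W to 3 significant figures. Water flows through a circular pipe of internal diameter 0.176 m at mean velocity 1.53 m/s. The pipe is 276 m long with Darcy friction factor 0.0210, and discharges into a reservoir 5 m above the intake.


Approach: apply continuity + Darcy-Weisbach + hydraulic power, Q = A*v; hf = f*(L/D)*(v^2/(2g)); H = static + hf; P = rho*g*Q*H.
Step 1 — flow rate (continuity, Q = A*v):
  A = pi*(0.176/2)^2 = 0.024328 m^2
  Q = 0.024328 * 1.53 = 0.037223 m^3/s
Step 2 — friction head loss (Darcy-Weisbach):
  hf = 0.0210 * (276/0.176) * (1.53^2 / (2*9.81))
  hf = 3.9292 m
Step 3 — total head: H = 5 + 3.9292 = 8.9292 m
Step 4 — hydraulic power (P = rho*g*Q*H):
  P = 1000 * 9.81 * 0.037223 * 8.9292 = 3260 W
Therefore the hydraulic power required at the pump = 3260 W.


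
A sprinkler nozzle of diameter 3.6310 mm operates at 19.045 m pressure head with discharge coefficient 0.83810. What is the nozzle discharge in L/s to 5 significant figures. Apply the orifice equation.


Approach: apply the orifice equation, Q = Cd*A*sqrt(2*g*h), A = pi*(d/2)^2.
A = pi*(3.6310e-3/2)^2 = 1.035482e-05 m^2
Q = 0.83810 * 1.035482e-05 * sqrt(2*9.81*19.045) * 1000 = 0.16776 L/s
Therefore the nozzle discharge = 0.16776 L/s.


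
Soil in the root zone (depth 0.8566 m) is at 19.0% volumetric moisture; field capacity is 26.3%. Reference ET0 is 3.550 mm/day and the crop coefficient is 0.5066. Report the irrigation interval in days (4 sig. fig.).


Approach: apply soil-water budget scheduling, SMD = (FC-theta)/100*depth*1000; ETc = ET0*Kc; interval = SMD/ETc.
Step 1 — soil moisture deficit:
  SMD = (26.3 - 19.0)/100 * 0.8566 * 1000 = 62.5318 mm
Step 2 — daily crop ET (ETc = ET0*Kc):
  ETc = 3.550 * 0.5066 = 1.79843 mm/day
Step 3 — irrigation interval (SMD/ETc):
  interval = 62.5318 / 1.79843 = 34.77 days
Therefore the irrigation interval = 34.77 days.


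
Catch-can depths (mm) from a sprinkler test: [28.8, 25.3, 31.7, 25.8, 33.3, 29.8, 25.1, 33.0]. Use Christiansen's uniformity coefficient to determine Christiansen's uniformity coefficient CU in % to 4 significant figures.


Approach: apply Christiansen's uniformity coefficient, CU = (1 - mean_abs_deviation/mean)*100.
mean = 29.1000 mm
mean |d_i - mean| = 2.85000 mm
CU = (1 - 2.85000/29.1000)*100 = 90.21 %
Therefore Christiansen's uniformity coefficient CU = 90.21 %.


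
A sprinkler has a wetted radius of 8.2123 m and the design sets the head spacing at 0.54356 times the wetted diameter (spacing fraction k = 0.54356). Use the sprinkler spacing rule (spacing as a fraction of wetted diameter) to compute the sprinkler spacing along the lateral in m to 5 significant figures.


Approach: apply the sprinkler spacing rule (spacing as a fraction of wetted diameter), S = k*(2*R).
S = 0.54356 * (2 * 8.2123) = 8.9278 m
Therefore the sprinkler spacing along the lateral = 8.9278 m.


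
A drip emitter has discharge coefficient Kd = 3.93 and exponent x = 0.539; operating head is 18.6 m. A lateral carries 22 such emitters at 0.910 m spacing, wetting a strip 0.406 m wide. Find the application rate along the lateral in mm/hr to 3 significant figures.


Approach: apply the emitter equation with a lateral mass balance, q = Kd*h^x; Q = n*q; rate = Q/(n*spacing*width).
Step 1 — single emitter flow (q = Kd*h^x):
  q = 3.93 * 18.6^0.539 = 18.996 L/hr
Step 2 — total lateral flow: Q = 22 * 18.996 = 417.91 L/hr
Step 3 — wetted area: A = 22 * 0.910 * 0.406 = 8.1281 m^2
Step 4 — application rate: Q/A = 417.91/8.1281 = 51.4 mm/hr
Therefore the application rate along the lateral = 51.4 mm/hr.


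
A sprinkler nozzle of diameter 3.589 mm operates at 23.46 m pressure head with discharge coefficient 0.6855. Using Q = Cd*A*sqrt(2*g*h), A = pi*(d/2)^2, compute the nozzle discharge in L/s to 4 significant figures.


A = pi*(3.589e-3/2)^2 = 1.01167e-05 m^2
Q = 0.6855 * 1.01167e-05 * sqrt(2*9.81*23.46) * 1000 = 0.1488 L/s
Therefore the nozzle discharge = 0.1488 L/s.


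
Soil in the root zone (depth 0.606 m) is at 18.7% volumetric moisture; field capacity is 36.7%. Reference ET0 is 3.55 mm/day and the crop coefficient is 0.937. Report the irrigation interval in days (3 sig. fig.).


Approach: apply soil-water budget scheduling, SMD = (FC-theta)/100*depth*1000; ETc = ET0*Kc; interval = SMD/ETc.
Step 1 — soil moisture deficit:
  SMD = (36.7 - 18.7)/100 * 0.606 * 1000 = 109.08 mm
Step 2 — daily crop ET (ETc = ET0*Kc):
  ETc = 3.55 * 0.937 = 3.3264 mm/day
Step 3 — irrigation interval (SMD/ETc):
  interval = 109.08 / 3.3264 = 32.8 days
Therefore the irrigation interval = 32.8 days.


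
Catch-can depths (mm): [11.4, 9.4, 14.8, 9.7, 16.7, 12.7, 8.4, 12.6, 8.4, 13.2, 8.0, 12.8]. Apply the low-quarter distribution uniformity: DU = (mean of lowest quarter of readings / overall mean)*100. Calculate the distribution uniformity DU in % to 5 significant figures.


sorted lowest 3 of 12: [8.0, 8.4, 8.4] -> mean = 8.266667 mm
overall mean = 11.50833 mm
DU = (8.266667/11.50833)*100 = 71.832 %
Therefore the distribution uniformity DU = 71.832 %.


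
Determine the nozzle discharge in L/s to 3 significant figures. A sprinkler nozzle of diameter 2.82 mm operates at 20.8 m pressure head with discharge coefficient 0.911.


Approach: apply the orifice equation, Q = Cd*A*sqrt(2*g*h), A = pi*(d/2)^2.
A = pi*(2.82e-3/2)^2 = 6.2458e-06 m^2
Q = 0.911 * 6.2458e-06 * sqrt(2*9.81*20.8) * 1000 = 0.115 L/s
Therefore the nozzle discharge = 0.115 L/s.


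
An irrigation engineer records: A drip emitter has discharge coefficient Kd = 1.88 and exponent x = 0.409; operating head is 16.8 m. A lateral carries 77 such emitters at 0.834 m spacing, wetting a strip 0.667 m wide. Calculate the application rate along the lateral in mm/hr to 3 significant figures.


Approach: apply the emitter equation with a lateral mass balance, q = Kd*h^x; Q = n*q; rate = Q/(n*spacing*width).
Step 1 — single emitter flow (q = Kd*h^x):
  q = 1.88 * 16.8^0.409 = 5.9609 L/hr
Step 2 — total lateral flow: Q = 77 * 5.9609 = 458.99 L/hr
Step 3 — wetted area: A = 77 * 0.834 * 0.667 = 42.833 m^2
Step 4 — application rate: Q/A = 458.99/42.833 = 10.7 mm/hr
Therefore the application rate along the lateral = 10.7 mm/hr.


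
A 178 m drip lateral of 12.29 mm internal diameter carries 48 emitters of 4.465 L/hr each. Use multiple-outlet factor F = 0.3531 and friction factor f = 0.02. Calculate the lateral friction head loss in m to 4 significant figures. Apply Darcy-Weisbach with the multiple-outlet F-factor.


Approach: apply Darcy-Weisbach with the multiple-outlet F-factor, Q = n*q/(3600*1000) m^3/s; v = Q/A; hf = F*f*(L/D)*(v^2/(2g)).
Q = 48*4.465/(3600*1000) = 5.95333e-05 m^3/s
A = pi*(12.29e-3/2)^2 = 1.18630e-04 m^2, so v = Q/A = 0.501841 m/s
hf = 0.3531*0.02*(178/0.01229)*(0.501841^2/(2*9.81)) = 1.313 m
Therefore the lateral friction head loss = 1.313 m.


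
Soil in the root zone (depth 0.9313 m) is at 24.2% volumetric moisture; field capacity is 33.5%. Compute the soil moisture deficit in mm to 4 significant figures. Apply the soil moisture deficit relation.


Approach: apply the soil moisture deficit relation, SMD = (FC - theta)/100 * depth * 1000.
SMD = (33.5 - 24.2)/100 * 0.9313 * 1000 = 86.61 mm
Therefore the soil moisture deficit = 86.61 mm.


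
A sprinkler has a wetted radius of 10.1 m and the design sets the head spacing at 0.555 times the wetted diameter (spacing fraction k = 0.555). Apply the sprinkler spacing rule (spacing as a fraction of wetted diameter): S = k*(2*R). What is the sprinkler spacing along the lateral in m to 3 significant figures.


S = 0.555 * (2 * 10.1) = 11.2 m
Therefore the sprinkler spacing along the lateral = 11.2 m.


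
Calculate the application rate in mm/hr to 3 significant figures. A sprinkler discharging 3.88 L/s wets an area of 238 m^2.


Approach: apply the application rate relation, rate = (Q/A)*3600.
rate = (3.88 / 238) * 3600 = 58.7 mm/hr
Therefore the application rate = 58.7 mm/hr.


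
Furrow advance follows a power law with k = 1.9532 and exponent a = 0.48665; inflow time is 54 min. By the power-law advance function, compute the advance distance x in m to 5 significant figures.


Approach: apply the power-law advance function, x = k*t^a.
x = 1.9532 * 54^0.48665 = 13.609 m
Therefore the advance distance x = 13.609 m.


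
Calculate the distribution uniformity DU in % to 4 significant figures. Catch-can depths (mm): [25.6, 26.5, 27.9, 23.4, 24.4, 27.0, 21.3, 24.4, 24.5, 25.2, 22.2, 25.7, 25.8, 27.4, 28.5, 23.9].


Approach: apply the low-quarter distribution uniformity, DU = (mean of lowest quarter of readings / overall mean)*100.
sorted lowest 4 of 16: [21.3, 22.2, 23.4, 23.9] -> mean = 22.7000 mm
overall mean = 25.2312 mm
DU = (22.7000/25.2312)*100 = 89.97 %
Therefore the distribution uniformity DU = 89.97 %.


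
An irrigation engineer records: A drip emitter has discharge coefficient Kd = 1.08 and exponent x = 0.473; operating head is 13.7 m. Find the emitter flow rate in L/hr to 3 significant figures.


Approach: apply the emitter characteristic equation, q = Kd * h^x.
q = 1.08 * 13.7^0.473 = 3.72 L/hr
Therefore the emitter flow rate = 3.72 L/hr.


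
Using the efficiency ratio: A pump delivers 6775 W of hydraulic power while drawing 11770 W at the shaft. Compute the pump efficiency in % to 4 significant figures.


Approach: apply the efficiency ratio, eta = (P_out/P_in)*100.
eta = (6775 / 11770) * 100 = 57.56 %
Therefore the pump efficiency = 57.56 %.


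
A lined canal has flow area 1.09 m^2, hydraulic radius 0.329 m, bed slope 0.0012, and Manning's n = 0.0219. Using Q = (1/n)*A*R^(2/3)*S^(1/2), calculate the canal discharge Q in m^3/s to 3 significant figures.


Q = (1/0.0219) * 1.09 * 0.329^(2/3) * 0.0012^(1/2) = 0.822 m^3/s
Therefore the canal discharge Q = 0.822 m^3/s.


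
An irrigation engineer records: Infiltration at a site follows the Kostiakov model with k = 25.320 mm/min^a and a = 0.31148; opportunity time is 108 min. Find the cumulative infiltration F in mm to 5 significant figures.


Approach: apply the Kostiakov infiltration equation, F = k*t^a.
F = 25.320 * 108^0.31148 = 108.85 mm
Therefore the cumulative infiltration F = 108.85 mm.


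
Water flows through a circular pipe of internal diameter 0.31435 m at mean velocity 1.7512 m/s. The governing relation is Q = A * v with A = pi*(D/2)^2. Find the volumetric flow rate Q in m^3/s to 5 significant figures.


A = pi*(0.31435/2)^2 = 0.07760984 m^2
Q = 0.07760984 * 1.7512 = 0.13591 m^3/s
Therefore the volumetric flow rate Q = 0.13591 m^3/s.


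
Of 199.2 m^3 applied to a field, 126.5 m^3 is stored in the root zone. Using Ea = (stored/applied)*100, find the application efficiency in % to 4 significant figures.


Ea = (126.5/199.2)*100 = 63.50 %
Therefore the application efficiency = 63.50 %.


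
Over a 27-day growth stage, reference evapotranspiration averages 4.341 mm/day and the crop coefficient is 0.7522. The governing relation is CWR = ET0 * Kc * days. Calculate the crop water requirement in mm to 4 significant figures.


CWR = 4.341 * 0.7522 * 27 = 88.16 mm
Therefore the crop water requirement = 88.16 mm.


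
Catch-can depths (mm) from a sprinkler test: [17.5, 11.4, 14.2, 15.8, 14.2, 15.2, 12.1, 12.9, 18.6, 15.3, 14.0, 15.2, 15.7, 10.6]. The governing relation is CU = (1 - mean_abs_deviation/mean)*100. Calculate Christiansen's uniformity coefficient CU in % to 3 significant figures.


mean = 14.479 mm
mean |d_i - mean| = 1.7071 mm
CU = (1 - 1.7071/14.479)*100 = 88.2 %
Therefore Christiansen's uniformity coefficient CU = 88.2 %.


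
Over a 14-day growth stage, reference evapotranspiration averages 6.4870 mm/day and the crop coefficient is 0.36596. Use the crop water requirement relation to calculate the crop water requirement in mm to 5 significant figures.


Approach: apply the crop water requirement relation, CWR = ET0 * Kc * days.
CWR = 6.4870 * 0.36596 * 14 = 33.236 mm
Therefore the crop water requirement = 33.236 mm.


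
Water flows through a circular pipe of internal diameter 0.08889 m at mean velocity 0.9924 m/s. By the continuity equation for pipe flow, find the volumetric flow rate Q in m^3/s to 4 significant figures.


Approach: apply the continuity equation for pipe flow, Q = A * v with A = pi*(D/2)^2.
A = pi*(0.08889/2)^2 = 0.00620577 m^2
Q = 0.00620577 * 0.9924 = 0.006159 m^3/s
Therefore the volumetric flow rate Q = 0.006159 m^3/s.


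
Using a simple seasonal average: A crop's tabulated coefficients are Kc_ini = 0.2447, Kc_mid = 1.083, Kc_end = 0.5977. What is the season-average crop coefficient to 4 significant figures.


Approach: apply a simple seasonal average, Kc_avg = (Kc_ini + Kc_mid + Kc_end)/3.
Kc_avg = (0.2447 + 1.083 + 0.5977)/3 = 0.6418
Therefore the season-average crop coefficient = 0.6418.


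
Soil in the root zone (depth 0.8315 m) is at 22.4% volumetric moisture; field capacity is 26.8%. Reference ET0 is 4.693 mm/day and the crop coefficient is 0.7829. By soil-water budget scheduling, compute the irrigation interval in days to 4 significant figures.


Approach: apply soil-water budget scheduling, SMD = (FC-theta)/100*depth*1000; ETc = ET0*Kc; interval = SMD/ETc.
Step 1 — soil moisture deficit:
  SMD = (26.8 - 22.4)/100 * 0.8315 * 1000 = 36.5860 mm
Step 2 — daily crop ET (ETc = ET0*Kc):
  ETc = 4.693 * 0.7829 = 3.67415 mm/day
Step 3 — irrigation interval (SMD/ETc):
  interval = 36.5860 / 3.67415 = 9.958 days
Therefore the irrigation interval = 9.958 days.


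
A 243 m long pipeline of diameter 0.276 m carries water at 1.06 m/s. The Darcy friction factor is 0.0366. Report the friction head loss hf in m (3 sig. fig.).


Approach: apply the Darcy-Weisbach equation, hf = f*(L/D)*(v^2/(2g)).
hf = 0.0366 * (243/0.276) * (1.06^2 / (2*9.81))
hf = 1.85 m
Therefore the friction head loss hf = 1.85 m.


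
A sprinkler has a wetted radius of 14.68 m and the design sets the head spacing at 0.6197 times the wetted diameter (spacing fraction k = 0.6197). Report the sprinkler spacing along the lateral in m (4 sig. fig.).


Approach: apply the sprinkler spacing rule (spacing as a fraction of wetted diameter), S = k*(2*R).
S = 0.6197 * (2 * 14.68) = 18.19 m
Therefore the sprinkler spacing along the lateral = 18.19 m.


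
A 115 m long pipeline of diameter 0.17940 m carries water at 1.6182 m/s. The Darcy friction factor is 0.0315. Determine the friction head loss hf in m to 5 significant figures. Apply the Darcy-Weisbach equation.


Approach: apply the Darcy-Weisbach equation, hf = f*(L/D)*(v^2/(2g)).
hf = 0.0315 * (115/0.17940) * (1.6182^2 / (2*9.81))
hf = 2.6950 m
Therefore the friction head loss hf = 2.6950 m.


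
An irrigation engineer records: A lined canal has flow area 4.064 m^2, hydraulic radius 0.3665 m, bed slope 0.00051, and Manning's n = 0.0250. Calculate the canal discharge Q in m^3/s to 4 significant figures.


Approach: apply Manning's equation, Q = (1/n)*A*R^(2/3)*S^(1/2).
Q = (1/0.0250) * 4.064 * 0.3665^(2/3) * 0.00051^(1/2) = 1.880 m^3/s
Therefore the canal discharge Q = 1.880 m^3/s.


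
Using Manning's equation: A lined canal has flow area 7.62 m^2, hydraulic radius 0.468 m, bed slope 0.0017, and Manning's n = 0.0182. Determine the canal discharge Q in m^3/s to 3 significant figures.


Approach: apply Manning's equation, Q = (1/n)*A*R^(2/3)*S^(1/2).
Q = (1/0.0182) * 7.62 * 0.468^(2/3) * 0.0017^(1/2) = 10.4 m^3/s
Therefore the canal discharge Q = 10.4 m^3/s.


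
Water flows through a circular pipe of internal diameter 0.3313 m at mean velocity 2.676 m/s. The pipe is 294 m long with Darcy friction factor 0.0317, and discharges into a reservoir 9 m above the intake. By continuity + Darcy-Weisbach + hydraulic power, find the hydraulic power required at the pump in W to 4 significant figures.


Approach: apply continuity + Darcy-Weisbach + hydraulic power, Q = A*v; hf = f*(L/D)*(v^2/(2g)); H = static + hf; P = rho*g*Q*H.
Step 1 — flow rate (continuity, Q = A*v):
  A = pi*(0.3313/2)^2 = 0.0862051 m^2
  Q = 0.0862051 * 2.676 = 0.230685 m^3/s
Step 2 — friction head loss (Darcy-Weisbach):
  hf = 0.0317 * (294/0.3313) * (2.676^2 / (2*9.81))
  hf = 10.2674 m
Step 3 — total head: H = 9 + 10.2674 = 19.2674 m
Step 4 — hydraulic power (P = rho*g*Q*H):
  P = 1000 * 9.81 * 0.230685 * 19.2674 = 43600 W
Therefore the hydraulic power required at the pump = 43600 W.


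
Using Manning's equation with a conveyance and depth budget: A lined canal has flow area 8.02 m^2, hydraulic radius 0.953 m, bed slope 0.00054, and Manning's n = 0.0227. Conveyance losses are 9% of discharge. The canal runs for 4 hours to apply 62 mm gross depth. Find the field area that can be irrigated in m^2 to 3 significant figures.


Approach: apply Manning's equation with a conveyance and depth budget, Q = (1/n)*A*R^(2/3)*S^(1/2); Q_field = Q*(1-loss); Area = Q_field*t/(d/1000).
Step 1 — canal discharge (Manning's equation):
  Q = (1/0.0227) * 8.02 * 0.953^(2/3) * 0.00054^(1/2) = 7.9507 m^3/s
Step 2 — delivered flow: Q_field = 7.9507*(1 - 9/100) = 7.2352 m^3/s
Step 3 — volume delivered: V = 7.2352 * 4*3600 = 104190 m^3
Step 4 — area served: A = V / (depth/1000) = 104190 / 0.062 = 1680000 m^2
Therefore the field area that can be irrigated = 1680000 m^2.


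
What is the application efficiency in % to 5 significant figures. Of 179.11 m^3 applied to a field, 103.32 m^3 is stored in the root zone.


Approach: apply the application efficiency ratio, Ea = (stored/applied)*100.
Ea = (103.32/179.11)*100 = 57.685 %
Therefore the application efficiency = 57.685 %.


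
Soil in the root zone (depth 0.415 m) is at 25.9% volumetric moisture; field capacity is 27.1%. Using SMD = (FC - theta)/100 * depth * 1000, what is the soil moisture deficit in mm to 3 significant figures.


SMD = (27.1 - 25.9)/100 * 0.415 * 1000 = 4.98 mm
Therefore the soil moisture deficit = 4.98 mm.


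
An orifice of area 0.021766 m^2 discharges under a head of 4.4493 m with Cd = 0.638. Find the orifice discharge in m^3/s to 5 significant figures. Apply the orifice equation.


Approach: apply the orifice equation, Q = Cd*A*sqrt(2*g*h).
Q = 0.638 * 0.021766 * sqrt(2*9.81*4.4493) = 0.12975 m^3/s
Therefore the orifice discharge = 0.12975 m^3/s.


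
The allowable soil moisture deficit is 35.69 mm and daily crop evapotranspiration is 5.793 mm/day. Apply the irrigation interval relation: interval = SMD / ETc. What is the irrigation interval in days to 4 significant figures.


interval = 35.69 / 5.793 = 6.161 days
Therefore the irrigation interval = 6.161 days.


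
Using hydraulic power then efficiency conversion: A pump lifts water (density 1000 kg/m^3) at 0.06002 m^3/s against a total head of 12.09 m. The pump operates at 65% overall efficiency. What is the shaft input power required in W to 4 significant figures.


Approach: apply hydraulic power then efficiency conversion, P = rho*g*Q*H; P_in = P/eta.
Step 1 — hydraulic power (P = rho*g*Q*H):
  P = 1000 * 9.81 * 0.06002 * 12.09 = 7118.55 W
Step 2 — input power: P_in = P/eta = 7118.55 / 0.65 = 10950 W
Therefore the shaft input power required = 10950 W.


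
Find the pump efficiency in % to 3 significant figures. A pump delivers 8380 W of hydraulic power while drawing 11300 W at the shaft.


Approach: apply the efficiency ratio, eta = (P_out/P_in)*100.
eta = (8380 / 11300) * 100 = 74.2 %
Therefore the pump efficiency = 74.2 %.


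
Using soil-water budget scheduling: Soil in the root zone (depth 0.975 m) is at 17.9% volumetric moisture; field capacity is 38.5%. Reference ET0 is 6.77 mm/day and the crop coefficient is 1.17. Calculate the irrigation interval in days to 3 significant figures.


Approach: apply soil-water budget scheduling, SMD = (FC-theta)/100*depth*1000; ETc = ET0*Kc; interval = SMD/ETc.
Step 1 — soil moisture deficit:
  SMD = (38.5 - 17.9)/100 * 0.975 * 1000 = 200.85 mm
Step 2 — daily crop ET (ETc = ET0*Kc):
  ETc = 6.77 * 1.17 = 7.9209 mm/day
Step 3 — irrigation interval (SMD/ETc):
  interval = 200.85 / 7.9209 = 25.4 days
Therefore the irrigation interval = 25.4 days.


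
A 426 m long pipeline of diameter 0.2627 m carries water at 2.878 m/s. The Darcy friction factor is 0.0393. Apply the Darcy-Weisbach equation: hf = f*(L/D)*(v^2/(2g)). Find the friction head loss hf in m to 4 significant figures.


hf = 0.0393 * (426/0.2627) * (2.878^2 / (2*9.81))
hf = 26.90 m
Therefore the friction head loss hf = 26.90 m.


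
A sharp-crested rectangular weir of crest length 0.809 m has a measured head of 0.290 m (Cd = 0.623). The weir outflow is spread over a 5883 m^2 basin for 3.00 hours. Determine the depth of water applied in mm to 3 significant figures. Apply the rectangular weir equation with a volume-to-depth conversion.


Approach: apply the rectangular weir equation with a volume-to-depth conversion, Q = (2/3)*Cd*L*sqrt(2g)*H^1.5; d = Q*t/A * 1000.
Step 1 — weir discharge:
  Q = (2/3)*0.623*0.809*sqrt(2*9.81)*0.290^1.5 = 0.23243 m^3/s
Step 2 — volume: V = 0.23243 * 3.00*3600 = 2510.2 m^3
Step 3 — depth: d = V/A * 1000 = 2510.2/5883 * 1000 = 427 mm
Therefore the depth of water applied = 427 mm.


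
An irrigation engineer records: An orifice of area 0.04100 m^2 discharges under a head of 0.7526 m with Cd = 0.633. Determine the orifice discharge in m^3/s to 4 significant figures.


Approach: apply the orifice equation, Q = Cd*A*sqrt(2*g*h).
Q = 0.633 * 0.04100 * sqrt(2*9.81*0.7526) = 0.09973 m^3/s
Therefore the orifice discharge = 0.09973 m^3/s.


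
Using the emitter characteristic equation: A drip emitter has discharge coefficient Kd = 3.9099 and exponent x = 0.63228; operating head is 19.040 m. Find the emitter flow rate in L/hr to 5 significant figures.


Approach: apply the emitter characteristic equation, q = Kd * h^x.
q = 3.9099 * 19.040^0.63228 = 25.193 L/hr
Therefore the emitter flow rate = 25.193 L/hr.


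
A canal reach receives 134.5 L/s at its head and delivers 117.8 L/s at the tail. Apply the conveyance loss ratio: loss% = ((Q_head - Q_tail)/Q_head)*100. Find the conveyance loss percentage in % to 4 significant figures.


loss = ((134.5 - 117.8)/134.5)*100 = 12.42 %
Therefore the conveyance loss percentage = 12.42 %.


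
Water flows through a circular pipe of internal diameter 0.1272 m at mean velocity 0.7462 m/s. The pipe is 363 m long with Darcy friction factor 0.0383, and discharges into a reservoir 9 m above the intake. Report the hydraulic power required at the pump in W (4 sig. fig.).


Approach: apply continuity + Darcy-Weisbach + hydraulic power, Q = A*v; hf = f*(L/D)*(v^2/(2g)); H = static + hf; P = rho*g*Q*H.
Step 1 — flow rate (continuity, Q = A*v):
  A = pi*(0.1272/2)^2 = 0.0127076 m^2
  Q = 0.0127076 * 0.7462 = 0.00948242 m^3/s
Step 2 — friction head loss (Darcy-Weisbach):
  hf = 0.0383 * (363/0.1272) * (0.7462^2 / (2*9.81))
  hf = 3.10191 m
Step 3 — total head: H = 9 + 3.10191 = 12.1019 m
Step 4 — hydraulic power (P = rho*g*Q*H):
  P = 1000 * 9.81 * 0.00948242 * 12.1019 = 1126 W
Therefore the hydraulic power required at the pump = 1126 W.


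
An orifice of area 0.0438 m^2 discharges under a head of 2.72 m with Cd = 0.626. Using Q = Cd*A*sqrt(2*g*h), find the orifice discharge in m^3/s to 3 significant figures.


Q = 0.626 * 0.0438 * sqrt(2*9.81*2.72) = 0.200 m^3/s
Therefore the orifice discharge = 0.200 m^3/s.


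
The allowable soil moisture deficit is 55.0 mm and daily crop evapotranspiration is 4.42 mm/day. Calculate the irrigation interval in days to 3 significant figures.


Approach: apply the irrigation interval relation, interval = SMD / ETc.
interval = 55.0 / 4.42 = 12.4 days
Therefore the irrigation interval = 12.4 days.


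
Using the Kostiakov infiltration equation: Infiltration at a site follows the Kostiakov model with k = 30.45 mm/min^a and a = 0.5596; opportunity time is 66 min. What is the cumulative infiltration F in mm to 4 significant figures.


Approach: apply the Kostiakov infiltration equation, F = k*t^a.
F = 30.45 * 66^0.5596 = 317.5 mm
Therefore the cumulative infiltration F = 317.5 mm.


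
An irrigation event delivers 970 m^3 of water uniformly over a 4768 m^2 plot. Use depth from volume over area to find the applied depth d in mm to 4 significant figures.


Approach: apply depth from volume over area, d = (V/A)*1000.
d = (970 / 4768) * 1000 = 203.4 mm
Therefore the applied depth d = 203.4 mm.


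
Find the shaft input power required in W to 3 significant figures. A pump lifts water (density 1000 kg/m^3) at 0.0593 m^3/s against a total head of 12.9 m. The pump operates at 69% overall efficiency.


Approach: apply hydraulic power then efficiency conversion, P = rho*g*Q*H; P_in = P/eta.
Step 1 — hydraulic power (P = rho*g*Q*H):
  P = 1000 * 9.81 * 0.0593 * 12.9 = 7504.4 W
Step 2 — input power: P_in = P/eta = 7504.4 / 0.69 = 10900 W
Therefore the shaft input power required = 10900 W.


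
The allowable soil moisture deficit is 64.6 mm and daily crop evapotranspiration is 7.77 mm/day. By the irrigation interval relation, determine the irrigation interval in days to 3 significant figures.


Approach: apply the irrigation interval relation, interval = SMD / ETc.
interval = 64.6 / 7.77 = 8.31 days
Therefore the irrigation interval = 8.31 days.


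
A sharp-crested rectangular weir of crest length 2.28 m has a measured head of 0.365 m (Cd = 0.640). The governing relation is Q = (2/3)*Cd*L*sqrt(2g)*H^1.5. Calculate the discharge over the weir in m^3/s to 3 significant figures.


Q = (2/3)*0.640*2.28*sqrt(2*9.81)*0.365^1.5 = 0.950 m^3/s
Therefore the discharge over the weir = 0.950 m^3/s.


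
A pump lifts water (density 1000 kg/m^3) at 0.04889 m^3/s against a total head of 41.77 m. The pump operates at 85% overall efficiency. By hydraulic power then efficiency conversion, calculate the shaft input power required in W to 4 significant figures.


Approach: apply hydraulic power then efficiency conversion, P = rho*g*Q*H; P_in = P/eta.
Step 1 — hydraulic power (P = rho*g*Q*H):
  P = 1000 * 9.81 * 0.04889 * 41.77 = 20033.3 W
Step 2 — input power: P_in = P/eta = 20033.3 / 0.85 = 23570 W
Therefore the shaft input power required = 23570 W.


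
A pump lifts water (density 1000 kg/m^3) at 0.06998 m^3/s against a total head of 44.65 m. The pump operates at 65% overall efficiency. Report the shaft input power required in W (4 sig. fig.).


Approach: apply hydraulic power then efficiency conversion, P = rho*g*Q*H; P_in = P/eta.
Step 1 — hydraulic power (P = rho*g*Q*H):
  P = 1000 * 9.81 * 0.06998 * 44.65 = 30652.4 W
Step 2 — input power: P_in = P/eta = 30652.4 / 0.65 = 47160 W
Therefore the shaft input power required = 47160 W.
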